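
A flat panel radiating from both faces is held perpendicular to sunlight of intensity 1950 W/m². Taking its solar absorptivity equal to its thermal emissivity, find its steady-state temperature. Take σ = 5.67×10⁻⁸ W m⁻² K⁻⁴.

Absorbed flux αS = emitted flux 2εσT⁴ per unit area; with α = ε this gives T = (S/2σ)^(1/4).
T = (1950 / (2 × 5.67×10⁻⁸))^(1/4) = (1.72×10^10)^(1/4).
T = 362 K.

T ≈ 362 K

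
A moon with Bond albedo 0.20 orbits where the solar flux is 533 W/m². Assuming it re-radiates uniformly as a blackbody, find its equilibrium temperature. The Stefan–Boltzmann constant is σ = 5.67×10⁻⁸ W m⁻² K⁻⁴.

Power absorbed = (1−a)S·πR²; power emitted = 4πR²σT⁴. Equating and cancelling πR²:
T = ((1−a)S / 4σ)^(1/4) = (426 / (4 × 5.67×10⁻⁸))^(1/4) = (1.88×10^9)^(1/4).
T = 208 K.

T ≈ 208 K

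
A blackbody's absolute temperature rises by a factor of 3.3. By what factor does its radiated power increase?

P ∝ T⁴, so the power scales as (3.3)⁴ = 119.

factor ≈ 119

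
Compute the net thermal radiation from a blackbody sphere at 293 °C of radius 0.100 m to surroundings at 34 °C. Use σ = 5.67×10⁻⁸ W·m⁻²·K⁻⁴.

A = 4πr² = 4π × (0.100)² = 0.126 m².
Convert: 293 °C = 566 K; 34 °C = 307 K.
Q = σA(T⁴ − T_s⁴). T⁴ − T_s⁴ = (566)⁴ − (307)⁴ = 1.03×10^11 − 8.88×10^9 = 9.37×10^10 K⁴.
Q = 5.67×10⁻⁸ × 0.126 × 9.37×10^10 = 668 W.

Q ≈ 668 W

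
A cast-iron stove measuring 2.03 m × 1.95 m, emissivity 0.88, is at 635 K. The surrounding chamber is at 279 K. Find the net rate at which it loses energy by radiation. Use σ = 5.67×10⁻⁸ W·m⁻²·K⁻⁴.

Q ≈ 30900 W

A = 2.03 × 1.95 = 3.96 m².
Q = εσA(T⁴ − T_s⁴). T⁴ − T_s⁴ = (635)⁴ − (279)⁴ = 1.63×10^11 − 6.06×10^9 = 1.57×10^11 K⁴.
Q = 0.88 × 5.67×10⁻⁸ × 3.96 × 1.57×10^11 = 30900 W.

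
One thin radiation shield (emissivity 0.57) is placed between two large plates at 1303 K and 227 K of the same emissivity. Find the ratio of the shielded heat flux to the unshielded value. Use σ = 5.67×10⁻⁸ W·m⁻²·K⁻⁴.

ratio ≈ 0.500

With N identical shields there are N+1 = 2 gaps in series, each with the same radiative resistance, so the flux falls to 1/(N+1) of its unshielded value.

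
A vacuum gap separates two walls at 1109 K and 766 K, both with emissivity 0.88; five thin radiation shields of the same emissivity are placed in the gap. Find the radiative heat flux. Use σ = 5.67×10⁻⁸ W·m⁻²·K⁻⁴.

q ≈ 8670 W/m²

Each of the 6 gaps contributes resistance (2/ε − 1) = 2/0.88 − 1 = 1.273; total = 7.636.
q = σ(T₁⁴ − T₂⁴) / 7.636 = 5.67×10⁻⁸ × 1.17×10^12 / 7.636 = 8670 W/m².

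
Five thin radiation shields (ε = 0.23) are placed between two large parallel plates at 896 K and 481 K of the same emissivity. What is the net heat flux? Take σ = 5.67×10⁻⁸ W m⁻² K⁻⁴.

Each of the 6 gaps contributes resistance (2/ε − 1) = 2/0.23 − 1 = 7.696; total = 46.17.
q = σ(T₁⁴ − T₂⁴) / 46.17 = 5.67×10⁻⁸ × 5.91×10^11 / 46.17 = 726 W/m².

q ≈ 726 W/m²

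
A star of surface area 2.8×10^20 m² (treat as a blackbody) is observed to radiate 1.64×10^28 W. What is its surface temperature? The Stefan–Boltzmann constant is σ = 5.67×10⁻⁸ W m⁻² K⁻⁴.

From P = σAT⁴, T = (P / σA)^(1/4) = (1.64×10^28 / (5.67×10⁻⁸ × 2.80×10^20))^(1/4).
T = (1.03×10^15)^(1/4) = 5670 K.

T ≈ 5670 K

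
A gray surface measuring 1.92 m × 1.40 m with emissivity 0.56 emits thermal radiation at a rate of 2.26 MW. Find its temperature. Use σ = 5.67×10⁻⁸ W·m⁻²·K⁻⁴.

A = 1.92 × 1.40 = 2.69 m².
From P = εσAT⁴, T = (P / εσA)^(1/4) = (2.26×10^6 / (0.56 × 5.67×10⁻⁸ × 2.69))^(1/4).
T = (2.65×10^13)^(1/4) = 2270 K.

T ≈ 2270 K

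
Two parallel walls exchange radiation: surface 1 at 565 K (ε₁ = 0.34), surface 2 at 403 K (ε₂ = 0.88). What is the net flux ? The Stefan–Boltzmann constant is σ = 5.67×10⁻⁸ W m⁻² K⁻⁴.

For two large parallel gray plates, q = σ(T₁⁴ − T₂⁴) / (1/ε₁ + 1/ε₂ − 1).
1/ε₁ + 1/ε₂ − 1 = 1/0.34 + 1/0.88 − 1 = 3.078.
T₁⁴ − T₂⁴ = 1.02×10^11 − 2.64×10^10 = 7.55×10^10 K⁴.
q = 5.67×10⁻⁸ × 7.55×10^10 / 3.078 = 1390 W/m².

q ≈ 1390 W/m²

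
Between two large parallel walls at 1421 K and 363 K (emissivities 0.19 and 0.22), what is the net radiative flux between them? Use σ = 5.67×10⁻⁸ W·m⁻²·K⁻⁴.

q ≈ 26100 W/m²

For two large parallel gray plates, q = σ(T₁⁴ − T₂⁴) / (1/ε₁ + 1/ε₂ − 1).
1/ε₁ + 1/ε₂ − 1 = 1/0.19 + 1/0.22 − 1 = 8.809.
T₁⁴ − T₂⁴ = 4.08×10^12 − 1.74×10^10 = 4.06×10^12 K⁴.
q = 5.67×10⁻⁸ × 4.06×10^12 / 8.809 = 26100 W/m².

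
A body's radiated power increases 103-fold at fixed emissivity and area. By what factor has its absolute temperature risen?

factor ≈ 3.19

P ∝ T⁴ ⇒ T ∝ P^(1/4), so T scales by (103)^(1/4) = 3.19.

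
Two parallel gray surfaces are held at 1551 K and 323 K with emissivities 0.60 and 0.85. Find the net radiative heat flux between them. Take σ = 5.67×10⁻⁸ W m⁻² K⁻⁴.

For two large parallel gray plates, q = σ(T₁⁴ − T₂⁴) / (1/ε₁ + 1/ε₂ − 1).
1/ε₁ + 1/ε₂ − 1 = 1/0.60 + 1/0.85 − 1 = 1.843.
T₁⁴ − T₂⁴ = 5.79×10^12 − 1.09×10^10 = 5.78×10^12 K⁴.
q = 5.67×10⁻⁸ × 5.78×10^12 / 1.843 = 1.78×10^5 W/m².

q ≈ 1.78×10^5 W/m²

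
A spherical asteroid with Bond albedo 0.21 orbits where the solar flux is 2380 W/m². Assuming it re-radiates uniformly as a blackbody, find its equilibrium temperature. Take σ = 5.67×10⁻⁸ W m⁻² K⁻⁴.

Power absorbed = (1−a)S·πR²; power emitted = 4πR²σT⁴. Equating and cancelling πR²:
T = ((1−a)S / 4σ)^(1/4) = (1880 / (4 × 5.67×10⁻⁸))^(1/4) = (8.29×10^9)^(1/4).
T = 302 K.

T ≈ 302 K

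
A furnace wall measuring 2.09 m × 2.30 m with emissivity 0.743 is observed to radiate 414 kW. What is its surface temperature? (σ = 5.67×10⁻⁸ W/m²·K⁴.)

A = 2.09 × 2.30 = 4.81 m².
From P = εσAT⁴, T = (P / εσA)^(1/4) = (4.14×10^5 / (0.743 × 5.67×10⁻⁸ × 4.81))^(1/4).
T = (2.04×10^12)^(1/4) = 1200 K.

T ≈ 1200 K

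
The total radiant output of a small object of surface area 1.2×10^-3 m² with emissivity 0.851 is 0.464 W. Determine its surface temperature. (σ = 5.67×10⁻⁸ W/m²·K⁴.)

From P = εσAT⁴, T = (P / εσA)^(1/4) = (0.464 / (0.851 × 5.67×10⁻⁸ × 1.20×10^-3))^(1/4).
T = (8.01×10^9)^(1/4) = 299 K.

T ≈ 299 K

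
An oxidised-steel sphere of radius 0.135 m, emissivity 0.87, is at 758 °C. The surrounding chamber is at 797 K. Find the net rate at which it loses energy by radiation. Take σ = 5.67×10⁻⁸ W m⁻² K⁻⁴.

Q ≈ 8210 W

A = 4πr² = 4π × (0.135)² = 0.229 m².
Convert: 758 °C = 1031 K.
Q = εσA(T⁴ − T_s⁴). T⁴ − T_s⁴ = (1031)⁴ − (797)⁴ = 1.13×10^12 − 4.03×10^11 = 7.26×10^11 K⁴.
Q = 0.87 × 5.67×10⁻⁸ × 0.229 × 7.26×10^11 = 8210 W.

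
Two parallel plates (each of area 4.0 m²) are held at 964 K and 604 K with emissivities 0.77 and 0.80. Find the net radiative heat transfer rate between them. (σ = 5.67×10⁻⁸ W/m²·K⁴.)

For two large parallel gray plates, q = σ(T₁⁴ − T₂⁴) / (1/ε₁ + 1/ε₂ − 1).
1/ε₁ + 1/ε₂ − 1 = 1/0.77 + 1/0.80 − 1 = 1.549.
T₁⁴ − T₂⁴ = 8.64×10^11 − 1.33×10^11 = 7.31×10^11 K⁴.
q = 5.67×10⁻⁸ × 7.31×10^11 / 1.549 = 26700 W/m².
Q = q·A = 26700 × 4.0 = 1.07×10^5 W.

Q ≈ 1.07×10^5 W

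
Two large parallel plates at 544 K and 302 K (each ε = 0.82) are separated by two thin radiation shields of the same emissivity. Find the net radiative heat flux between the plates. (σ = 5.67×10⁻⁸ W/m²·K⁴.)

Each of the 3 gaps contributes resistance (2/ε − 1) = 2/0.82 − 1 = 1.439; total = 4.317.
q = σ(T₁⁴ − T₂⁴) / 4.317 = 5.67×10⁻⁸ × 7.93×10^10 / 4.317 = 1040 W/m².

q ≈ 1040 W/m²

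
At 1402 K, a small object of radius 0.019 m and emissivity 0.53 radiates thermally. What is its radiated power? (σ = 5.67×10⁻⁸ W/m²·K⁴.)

A = 4πr² = 4π × (0.019)² = 4.54×10^-3 m².
P = εσAT⁴ = 0.53 × 5.67×10⁻⁸ × 4.54×10^-3 × (1402)⁴ = 0.53 × 5.67×10⁻⁸ × 4.54×10^-3 × 3.86×10^12.
P = 527 W.

P ≈ 527 W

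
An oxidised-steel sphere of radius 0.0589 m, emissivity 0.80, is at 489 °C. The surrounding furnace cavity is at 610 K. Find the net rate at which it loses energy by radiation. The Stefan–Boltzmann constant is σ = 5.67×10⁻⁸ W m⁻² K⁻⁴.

Q ≈ 393 W

A = 4πr² = 4π × (0.0589)² = 0.0436 m².
Convert: 489 °C = 762 K.
Q = εσA(T⁴ − T_s⁴). T⁴ − T_s⁴ = (762)⁴ − (610)⁴ = 3.37×10^11 − 1.38×10^11 = 1.99×10^11 K⁴.
Q = 0.80 × 5.67×10⁻⁸ × 0.0436 × 1.99×10^11 = 393 W.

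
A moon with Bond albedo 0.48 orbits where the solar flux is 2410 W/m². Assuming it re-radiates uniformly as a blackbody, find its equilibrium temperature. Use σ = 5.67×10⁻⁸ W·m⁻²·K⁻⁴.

Power absorbed = (1−a)S·πR²; power emitted = 4πR²σT⁴. Equating and cancelling πR²:
T = ((1−a)S / 4σ)^(1/4) = (1250 / (4 × 5.67×10⁻⁸))^(1/4) = (5.53×10^9)^(1/4).
T = 273 K.

T ≈ 273 K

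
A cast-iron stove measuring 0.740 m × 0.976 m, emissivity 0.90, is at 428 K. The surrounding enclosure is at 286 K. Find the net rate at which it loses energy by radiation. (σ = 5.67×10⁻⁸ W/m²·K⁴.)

Q ≈ 990 W

A = 0.740 × 0.976 = 0.722 m².
Q = εσA(T⁴ − T_s⁴). T⁴ − T_s⁴ = (428)⁴ − (286)⁴ = 3.36×10^10 − 6.69×10^9 = 2.69×10^10 K⁴.
Q = 0.90 × 5.67×10⁻⁸ × 0.722 × 2.69×10^10 = 990 W.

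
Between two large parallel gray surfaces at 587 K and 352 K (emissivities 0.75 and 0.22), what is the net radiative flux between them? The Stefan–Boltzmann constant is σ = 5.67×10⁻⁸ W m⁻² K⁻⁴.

For two large parallel gray plates, q = σ(T₁⁴ − T₂⁴) / (1/ε₁ + 1/ε₂ − 1).
1/ε₁ + 1/ε₂ − 1 = 1/0.75 + 1/0.22 − 1 = 4.879.
T₁⁴ − T₂⁴ = 1.19×10^11 − 1.54×10^10 = 1.03×10^11 K⁴.
q = 5.67×10⁻⁸ × 1.03×10^11 / 4.879 = 1200 W/m².

q ≈ 1200 W/m²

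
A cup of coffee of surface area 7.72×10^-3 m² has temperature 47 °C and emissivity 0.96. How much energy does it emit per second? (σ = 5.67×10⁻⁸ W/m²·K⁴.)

P ≈ 4.41 W

47 °C = 320 K.
P = εσAT⁴ = 0.96 × 5.67×10⁻⁸ × 7.72×10^-3 × (320)⁴ = 0.96 × 5.67×10⁻⁸ × 7.72×10^-3 × 1.05×10^10.
P = 4.41 W.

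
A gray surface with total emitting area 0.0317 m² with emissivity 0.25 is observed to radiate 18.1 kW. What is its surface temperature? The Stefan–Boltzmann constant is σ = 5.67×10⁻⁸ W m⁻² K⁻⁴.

From P = εσAT⁴, T = (P / εσA)^(1/4) = (18100 / (0.25 × 5.67×10⁻⁸ × 0.0317))^(1/4).
T = (4.03×10^13)^(1/4) = 2520 K.

T ≈ 2520 K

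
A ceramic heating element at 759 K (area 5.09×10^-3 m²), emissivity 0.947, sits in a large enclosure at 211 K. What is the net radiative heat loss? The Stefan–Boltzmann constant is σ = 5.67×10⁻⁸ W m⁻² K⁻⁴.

Q ≈ 90.2 W

Q = εσA(T⁴ − T_s⁴). T⁴ − T_s⁴ = (759)⁴ − (211)⁴ = 3.32×10^11 − 1.98×10^9 = 3.30×10^11 K⁴.
Q = 0.947 × 5.67×10⁻⁸ × 5.09×10^-3 × 3.30×10^11 = 90.2 W.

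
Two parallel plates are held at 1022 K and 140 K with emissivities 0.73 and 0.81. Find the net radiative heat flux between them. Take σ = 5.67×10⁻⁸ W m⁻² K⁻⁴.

q ≈ 38500 W/m²

For two large parallel gray plates, q = σ(T₁⁴ − T₂⁴) / (1/ε₁ + 1/ε₂ − 1).
1/ε₁ + 1/ε₂ − 1 = 1/0.73 + 1/0.81 − 1 = 1.604.
T₁⁴ − T₂⁴ = 1.09×10^12 − 3.84×10^8 = 1.09×10^12 K⁴.
q = 5.67×10⁻⁸ × 1.09×10^12 / 1.604 = 38500 W/m².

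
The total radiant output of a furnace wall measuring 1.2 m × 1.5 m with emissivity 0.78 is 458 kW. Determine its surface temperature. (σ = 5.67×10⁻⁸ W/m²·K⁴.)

A = 1.2 × 1.5 = 1.80 m².
From P = εσAT⁴, T = (P / εσA)^(1/4) = (4.58×10^5 / (0.78 × 5.67×10⁻⁸ × 1.80))^(1/4).
T = (5.75×10^12)^(1/4) = 1550 K.

T ≈ 1550 K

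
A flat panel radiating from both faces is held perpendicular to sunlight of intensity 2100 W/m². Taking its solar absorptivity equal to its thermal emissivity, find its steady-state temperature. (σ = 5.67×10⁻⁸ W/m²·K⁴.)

T ≈ 369 K

Absorbed flux αS = emitted flux 2εσT⁴ per unit area; with α = ε this gives T = (S/2σ)^(1/4).
T = (2100 / (2 × 5.67×10⁻⁸))^(1/4) = (1.85×10^10)^(1/4).
T = 369 K.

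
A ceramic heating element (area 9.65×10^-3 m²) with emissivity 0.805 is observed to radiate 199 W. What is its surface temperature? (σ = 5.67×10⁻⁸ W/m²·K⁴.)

From P = εσAT⁴, T = (P / εσA)^(1/4) = (199 / (0.805 × 5.67×10⁻⁸ × 9.65×10^-3))^(1/4).
T = (4.52×10^11)^(1/4) = 820 K.

T ≈ 820 K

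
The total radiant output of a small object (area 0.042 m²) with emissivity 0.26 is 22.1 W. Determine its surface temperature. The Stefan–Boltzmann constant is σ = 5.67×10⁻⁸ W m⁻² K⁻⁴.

T ≈ 435 K

From P = εσAT⁴, T = (P / εσA)^(1/4) = (22.1 / (0.26 × 5.67×10⁻⁸ × 0.0420))^(1/4).
T = (3.57×10^10)^(1/4) = 435 K.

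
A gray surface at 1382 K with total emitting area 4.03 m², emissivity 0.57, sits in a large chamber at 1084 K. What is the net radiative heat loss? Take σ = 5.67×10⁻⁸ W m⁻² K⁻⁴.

Q = εσA(T⁴ − T_s⁴). T⁴ − T_s⁴ = (1382)⁴ − (1084)⁴ = 3.65×10^12 − 1.38×10^12 = 2.27×10^12 K⁴.
Q = 0.57 × 5.67×10⁻⁸ × 4.03 × 2.27×10^12 = 2.95×10^5 W.

Q ≈ 2.95×10^5 W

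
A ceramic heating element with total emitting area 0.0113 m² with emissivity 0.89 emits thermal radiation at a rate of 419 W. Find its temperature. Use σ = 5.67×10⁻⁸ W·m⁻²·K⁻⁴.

T ≈ 926 K

From P = εσAT⁴, T = (P / εσA)^(1/4) = (419 / (0.89 × 5.67×10⁻⁸ × 0.0113))^(1/4).
T = (7.35×10^11)^(1/4) = 926 K.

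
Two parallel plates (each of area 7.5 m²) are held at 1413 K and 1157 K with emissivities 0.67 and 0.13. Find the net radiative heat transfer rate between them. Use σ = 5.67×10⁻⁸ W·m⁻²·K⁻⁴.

For two large parallel gray plates, q = σ(T₁⁴ − T₂⁴) / (1/ε₁ + 1/ε₂ − 1).
1/ε₁ + 1/ε₂ − 1 = 1/0.67 + 1/0.13 − 1 = 8.185.
T₁⁴ − T₂⁴ = 3.99×10^12 − 1.79×10^12 = 2.19×10^12 K⁴.
q = 5.67×10⁻⁸ × 2.19×10^12 / 8.185 = 15200 W/m².
Q = q·A = 15200 × 7.5 = 1.14×10^5 W.

Q ≈ 1.14×10^5 W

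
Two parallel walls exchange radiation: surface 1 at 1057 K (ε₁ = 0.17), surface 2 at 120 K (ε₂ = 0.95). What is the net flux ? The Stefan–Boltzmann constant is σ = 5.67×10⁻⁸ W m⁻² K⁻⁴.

For two large parallel gray plates, q = σ(T₁⁴ − T₂⁴) / (1/ε₁ + 1/ε₂ − 1).
1/ε₁ + 1/ε₂ − 1 = 1/0.17 + 1/0.95 − 1 = 5.935.
T₁⁴ − T₂⁴ = 1.25×10^12 − 2.07×10^8 = 1.25×10^12 K⁴.
q = 5.67×10⁻⁸ × 1.25×10^12 / 5.935 = 11900 W/m².

q ≈ 11900 W/m²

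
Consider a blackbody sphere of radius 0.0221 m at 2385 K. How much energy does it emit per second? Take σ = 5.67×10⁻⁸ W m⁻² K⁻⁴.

A = 4πr² = 4π × (0.0221)² = 6.14×10^-3 m².
P = σAT⁴ = 5.67×10⁻⁸ × 6.14×10^-3 × (2385)⁴ = 5.67×10⁻⁸ × 6.14×10^-3 × 3.24×10^13.
P = 11300 W.

P ≈ 11300 W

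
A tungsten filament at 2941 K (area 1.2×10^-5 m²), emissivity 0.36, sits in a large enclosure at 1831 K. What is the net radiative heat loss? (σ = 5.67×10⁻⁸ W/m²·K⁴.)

Q = εσA(T⁴ − T_s⁴). T⁴ − T_s⁴ = (2941)⁴ − (1831)⁴ = 7.48×10^13 − 1.12×10^13 = 6.36×10^13 K⁴.
Q = 0.36 × 5.67×10⁻⁸ × 1.20×10^-5 × 6.36×10^13 = 15.6 W.

Q ≈ 15.6 W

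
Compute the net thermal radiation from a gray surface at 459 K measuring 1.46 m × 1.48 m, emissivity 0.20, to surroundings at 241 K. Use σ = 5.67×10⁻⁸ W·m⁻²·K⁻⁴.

A = 1.46 × 1.48 = 2.16 m².
Q = εσA(T⁴ − T_s⁴). T⁴ − T_s⁴ = (459)⁴ − (241)⁴ = 4.44×10^10 − 3.37×10^9 = 4.10×10^10 K⁴.
Q = 0.20 × 5.67×10⁻⁸ × 2.16 × 4.10×10^10 = 1000 W.

Q ≈ 1000 W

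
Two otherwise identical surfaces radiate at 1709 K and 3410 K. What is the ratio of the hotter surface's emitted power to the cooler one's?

P ∝ T⁴, so the ratio is (3410/1709)⁴ = (1.995)⁴ = 15.9.

ratio ≈ 15.9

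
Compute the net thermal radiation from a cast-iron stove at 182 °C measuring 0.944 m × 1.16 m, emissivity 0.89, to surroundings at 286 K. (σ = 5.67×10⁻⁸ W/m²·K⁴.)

A = 0.944 × 1.16 = 1.10 m².
Convert: 182 °C = 455 K.
Q = εσA(T⁴ − T_s⁴). T⁴ − T_s⁴ = (455)⁴ − (286)⁴ = 4.29×10^10 − 6.69×10^9 = 3.62×10^10 K⁴.
Q = 0.89 × 5.67×10⁻⁸ × 1.10 × 3.62×10^10 = 2000 W.

Q ≈ 2000 W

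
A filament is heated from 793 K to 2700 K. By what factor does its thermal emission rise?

P ∝ T⁴, so the ratio is (2700/793)⁴ = (3.405)⁴ = 134.

ratio ≈ 134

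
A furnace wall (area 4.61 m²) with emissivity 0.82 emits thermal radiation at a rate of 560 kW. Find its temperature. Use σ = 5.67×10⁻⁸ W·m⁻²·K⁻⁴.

From P = εσAT⁴, T = (P / εσA)^(1/4) = (5.60×10^5 / (0.82 × 5.67×10⁻⁸ × 4.61))^(1/4).
T = (2.61×10^12)^(1/4) = 1270 K.

T ≈ 1270 K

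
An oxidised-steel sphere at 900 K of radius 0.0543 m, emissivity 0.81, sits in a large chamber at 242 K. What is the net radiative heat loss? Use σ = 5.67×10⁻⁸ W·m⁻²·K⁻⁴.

Q ≈ 1110 W

A = 4πr² = 4π × (0.0543)² = 0.0371 m².
Q = εσA(T⁴ − T_s⁴). T⁴ − T_s⁴ = (900)⁴ − (242)⁴ = 6.56×10^11 − 3.43×10^9 = 6.53×10^11 K⁴.
Q = 0.81 × 5.67×10⁻⁸ × 0.0371 × 6.53×10^11 = 1110 W.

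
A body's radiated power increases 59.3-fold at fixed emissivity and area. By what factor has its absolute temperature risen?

factor ≈ 2.78

P ∝ T⁴ ⇒ T ∝ P^(1/4), so T scales by (59.3)^(1/4) = 2.78.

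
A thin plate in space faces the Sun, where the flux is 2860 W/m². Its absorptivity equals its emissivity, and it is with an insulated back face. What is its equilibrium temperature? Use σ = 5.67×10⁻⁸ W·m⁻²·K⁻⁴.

T ≈ 474 K

Absorbed flux αS = emitted flux εσT⁴ (one radiating face); with α = ε, T = (S/σ)^(1/4).
T = (2860 / 5.67×10⁻⁸)^(1/4) = (5.04×10^10)^(1/4).
T = 474 K.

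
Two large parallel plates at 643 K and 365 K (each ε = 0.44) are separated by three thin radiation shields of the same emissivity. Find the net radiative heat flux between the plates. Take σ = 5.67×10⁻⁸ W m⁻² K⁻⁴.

q ≈ 612 W/m²

Each of the 4 gaps contributes resistance (2/ε − 1) = 2/0.44 − 1 = 3.545; total = 14.18.
q = σ(T₁⁴ − T₂⁴) / 14.18 = 5.67×10⁻⁸ × 1.53×10^11 / 14.18 = 612 W/m².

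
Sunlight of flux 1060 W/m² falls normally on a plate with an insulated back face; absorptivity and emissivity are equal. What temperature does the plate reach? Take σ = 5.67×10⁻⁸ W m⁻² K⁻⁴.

Absorbed flux αS = emitted flux εσT⁴ (one radiating face); with α = ε, T = (S/σ)^(1/4).
T = (1060 / 5.67×10⁻⁸)^(1/4) = (1.87×10^10)^(1/4).
T = 370 K.

T ≈ 370 K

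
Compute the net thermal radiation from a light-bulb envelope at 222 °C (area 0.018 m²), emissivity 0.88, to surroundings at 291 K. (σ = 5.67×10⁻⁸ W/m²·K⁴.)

Convert: 222 °C = 495 K.
Q = εσA(T⁴ − T_s⁴). T⁴ − T_s⁴ = (495)⁴ − (291)⁴ = 6.00×10^10 − 7.17×10^9 = 5.29×10^10 K⁴.
Q = 0.88 × 5.67×10⁻⁸ × 0.0180 × 5.29×10^10 = 47.5 W.

Q ≈ 47.5 W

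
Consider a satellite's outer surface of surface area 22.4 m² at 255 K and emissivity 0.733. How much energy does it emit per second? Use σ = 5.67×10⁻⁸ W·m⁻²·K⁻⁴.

P ≈ 3940 W

P = εσAT⁴ = 0.733 × 5.67×10⁻⁸ × 22.4 × (255)⁴ = 0.733 × 5.67×10⁻⁸ × 22.4 × 4.23×10^9.
P = 3940 W.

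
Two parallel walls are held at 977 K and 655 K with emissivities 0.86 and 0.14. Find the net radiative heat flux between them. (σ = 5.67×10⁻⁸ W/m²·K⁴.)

q ≈ 5640 W/m²

For two large parallel gray plates, q = σ(T₁⁴ − T₂⁴) / (1/ε₁ + 1/ε₂ − 1).
1/ε₁ + 1/ε₂ − 1 = 1/0.86 + 1/0.14 − 1 = 7.306.
T₁⁴ − T₂⁴ = 9.11×10^11 − 1.84×10^11 = 7.27×10^11 K⁴.
q = 5.67×10⁻⁸ × 7.27×10^11 / 7.306 = 5640 W/m².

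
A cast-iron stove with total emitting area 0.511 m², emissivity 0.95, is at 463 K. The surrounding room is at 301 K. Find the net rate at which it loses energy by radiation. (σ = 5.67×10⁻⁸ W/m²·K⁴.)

Q ≈ 1040 W

Q = εσA(T⁴ − T_s⁴). T⁴ − T_s⁴ = (463)⁴ − (301)⁴ = 4.60×10^10 − 8.21×10^9 = 3.77×10^10 K⁴.
Q = 0.95 × 5.67×10⁻⁸ × 0.511 × 3.77×10^10 = 1040 W.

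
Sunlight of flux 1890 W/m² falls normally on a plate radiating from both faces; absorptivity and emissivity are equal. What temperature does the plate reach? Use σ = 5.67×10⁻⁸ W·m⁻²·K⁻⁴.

T ≈ 359 K

Absorbed flux αS = emitted flux 2εσT⁴ per unit area; with α = ε this gives T = (S/2σ)^(1/4).
T = (1890 / (2 × 5.67×10⁻⁸))^(1/4) = (1.67×10^10)^(1/4).
T = 359 K.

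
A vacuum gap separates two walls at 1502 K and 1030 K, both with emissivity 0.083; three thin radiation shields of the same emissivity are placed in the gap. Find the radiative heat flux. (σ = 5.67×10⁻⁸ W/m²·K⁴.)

q ≈ 2430 W/m²

Each of the 4 gaps contributes resistance (2/ε − 1) = 2/0.083 − 1 = 23.10; total = 92.39.
q = σ(T₁⁴ − T₂⁴) / 92.39 = 5.67×10⁻⁸ × 3.96×10^12 / 92.39 = 2430 W/m².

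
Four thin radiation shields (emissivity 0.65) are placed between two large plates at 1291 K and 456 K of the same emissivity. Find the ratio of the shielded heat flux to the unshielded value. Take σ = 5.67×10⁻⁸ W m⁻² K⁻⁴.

With N identical shields there are N+1 = 5 gaps in series, each with the same radiative resistance, so the flux falls to 1/(N+1) of its unshielded value.

ratio ≈ 0.200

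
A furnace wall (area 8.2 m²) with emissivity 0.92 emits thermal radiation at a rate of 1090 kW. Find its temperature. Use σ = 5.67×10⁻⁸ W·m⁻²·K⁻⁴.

From P = εσAT⁴, T = (P / εσA)^(1/4) = (1.09×10^6 / (0.92 × 5.67×10⁻⁸ × 8.20))^(1/4).
T = (2.55×10^12)^(1/4) = 1260 K.

T ≈ 1260 K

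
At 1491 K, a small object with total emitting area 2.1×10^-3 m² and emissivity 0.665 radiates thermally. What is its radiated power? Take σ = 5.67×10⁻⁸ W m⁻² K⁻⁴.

Stefan–Boltzmann: P = εσAT⁴ = 0.665 × 5.67×10⁻⁸ × 2.10×10^-3 × (1491)⁴ = 0.665 × 5.67×10⁻⁸ × 2.10×10^-3 × 4.94×10^12.
P = 391 W.

P ≈ 391 W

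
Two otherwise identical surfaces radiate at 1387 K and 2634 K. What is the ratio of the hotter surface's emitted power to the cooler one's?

ratio ≈ 13.0

P ∝ T⁴, so the ratio is (2634/1387)⁴ = (1.899)⁴ = 13.0.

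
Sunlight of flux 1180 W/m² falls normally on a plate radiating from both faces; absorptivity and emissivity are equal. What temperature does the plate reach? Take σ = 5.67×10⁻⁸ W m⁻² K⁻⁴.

Absorbed flux αS = emitted flux 2εσT⁴ per unit area; with α = ε this gives T = (S/2σ)^(1/4).
T = (1180 / (2 × 5.67×10⁻⁸))^(1/4) = (1.04×10^10)^(1/4).
T = 319 K.

T ≈ 319 K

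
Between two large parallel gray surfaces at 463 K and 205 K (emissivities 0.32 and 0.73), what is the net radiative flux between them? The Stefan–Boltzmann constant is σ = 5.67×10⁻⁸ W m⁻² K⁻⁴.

For two large parallel gray plates, q = σ(T₁⁴ − T₂⁴) / (1/ε₁ + 1/ε₂ − 1).
1/ε₁ + 1/ε₂ − 1 = 1/0.32 + 1/0.73 − 1 = 3.495.
T₁⁴ − T₂⁴ = 4.60×10^10 − 1.77×10^9 = 4.42×10^10 K⁴.
q = 5.67×10⁻⁸ × 4.42×10^10 / 3.495 = 717 W/m².

q ≈ 717 W/m²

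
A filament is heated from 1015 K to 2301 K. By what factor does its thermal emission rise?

P ∝ T⁴, so the ratio is (2301/1015)⁴ = (2.267)⁴ = 26.4.

ratio ≈ 26.4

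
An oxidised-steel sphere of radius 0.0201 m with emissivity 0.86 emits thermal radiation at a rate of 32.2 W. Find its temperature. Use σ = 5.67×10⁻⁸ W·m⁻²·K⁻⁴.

T ≈ 601 K

A = 4πr² = 4π × (0.0201)² = 5.08×10^-3 m².
From P = εσAT⁴, T = (P / εσA)^(1/4) = (32.2 / (0.86 × 5.67×10⁻⁸ × 5.08×10^-3))^(1/4).
T = (1.30×10^11)^(1/4) = 601 K.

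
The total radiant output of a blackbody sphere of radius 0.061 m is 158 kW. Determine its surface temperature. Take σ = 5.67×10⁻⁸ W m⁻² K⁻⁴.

T ≈ 2780 K

A = 4πr² = 4π × (0.061)² = 0.0468 m².
From P = σAT⁴, T = (P / σA)^(1/4) = (1.58×10^5 / (5.67×10⁻⁸ × 0.0468))^(1/4).
T = (5.96×10^13)^(1/4) = 2780 K.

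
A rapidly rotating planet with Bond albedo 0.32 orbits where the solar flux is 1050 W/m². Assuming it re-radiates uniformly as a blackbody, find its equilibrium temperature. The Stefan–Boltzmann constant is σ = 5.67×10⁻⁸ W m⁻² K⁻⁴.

T ≈ 237 K

Power absorbed = (1−a)S·πR²; power emitted = 4πR²σT⁴. Equating and cancelling πR²:
T = ((1−a)S / 4σ)^(1/4) = (714 / (4 × 5.67×10⁻⁸))^(1/4) = (3.15×10^9)^(1/4).
T = 237 K.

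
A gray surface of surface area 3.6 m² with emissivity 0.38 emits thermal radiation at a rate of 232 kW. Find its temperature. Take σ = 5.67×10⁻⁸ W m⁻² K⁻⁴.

T ≈ 1320 K

From P = εσAT⁴, T = (P / εσA)^(1/4) = (2.32×10^5 / (0.38 × 5.67×10⁻⁸ × 3.60))^(1/4).
T = (2.99×10^12)^(1/4) = 1320 K.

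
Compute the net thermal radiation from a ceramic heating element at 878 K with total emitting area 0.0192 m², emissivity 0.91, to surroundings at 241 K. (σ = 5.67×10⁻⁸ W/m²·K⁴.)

Q = εσA(T⁴ − T_s⁴). T⁴ − T_s⁴ = (878)⁴ − (241)⁴ = 5.94×10^11 − 3.37×10^9 = 5.91×10^11 K⁴.
Q = 0.91 × 5.67×10⁻⁸ × 0.0192 × 5.91×10^11 = 585 W.

Q ≈ 585 W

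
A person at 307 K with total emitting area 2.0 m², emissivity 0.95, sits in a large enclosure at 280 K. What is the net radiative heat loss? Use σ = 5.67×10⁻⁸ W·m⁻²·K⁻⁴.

Q = εσA(T⁴ − T_s⁴). T⁴ − T_s⁴ = (307)⁴ − (280)⁴ = 8.88×10^9 − 6.15×10^9 = 2.74×10^9 K⁴.
Q = 0.95 × 5.67×10⁻⁸ × 2.00 × 2.74×10^9 = 295 W.

Q ≈ 295 W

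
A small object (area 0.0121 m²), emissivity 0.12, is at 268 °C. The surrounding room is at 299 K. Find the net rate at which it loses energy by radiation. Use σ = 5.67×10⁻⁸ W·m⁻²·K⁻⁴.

Q ≈ 6.39 W

Convert: 268 °C = 541 K.
Q = εσA(T⁴ − T_s⁴). T⁴ − T_s⁴ = (541)⁴ − (299)⁴ = 8.57×10^10 − 7.99×10^9 = 7.77×10^10 K⁴.
Q = 0.12 × 5.67×10⁻⁸ × 0.0121 × 7.77×10^10 = 6.39 W.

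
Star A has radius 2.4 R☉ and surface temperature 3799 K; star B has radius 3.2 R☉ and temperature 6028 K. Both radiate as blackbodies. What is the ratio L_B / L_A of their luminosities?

L_B/L_A ≈ 11.3

L = 4πR²σT⁴ ∝ R²T⁴, so L_B/L_A = (3.2/2.4)² × (6028/3799)⁴ = 1.78 × 6.34 = 11.3.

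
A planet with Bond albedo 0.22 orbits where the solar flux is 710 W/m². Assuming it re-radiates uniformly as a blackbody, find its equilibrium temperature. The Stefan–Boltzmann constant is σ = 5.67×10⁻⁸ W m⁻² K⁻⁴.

T ≈ 222 K

Power absorbed = (1−a)S·πR²; power emitted = 4πR²σT⁴. Equating and cancelling πR²:
T = ((1−a)S / 4σ)^(1/4) = (554 / (4 × 5.67×10⁻⁸))^(1/4) = (2.44×10^9)^(1/4).
T = 222 K.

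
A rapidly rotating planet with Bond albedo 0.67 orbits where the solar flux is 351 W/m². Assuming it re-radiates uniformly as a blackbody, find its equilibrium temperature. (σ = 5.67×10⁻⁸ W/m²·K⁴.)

Power absorbed = (1−a)S·πR²; power emitted = 4πR²σT⁴. Equating and cancelling πR²:
T = ((1−a)S / 4σ)^(1/4) = (116 / (4 × 5.67×10⁻⁸))^(1/4) = (5.11×10^8)^(1/4).
T = 150 K.

T ≈ 150 K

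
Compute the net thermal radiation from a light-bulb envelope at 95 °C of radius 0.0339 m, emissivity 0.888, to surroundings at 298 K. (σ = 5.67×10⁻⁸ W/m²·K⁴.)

Q ≈ 7.60 W

A = 4πr² = 4π × (0.0339)² = 0.0144 m².
Convert: 95 °C = 368 K.
Q = εσA(T⁴ − T_s⁴). T⁴ − T_s⁴ = (368)⁴ − (298)⁴ = 1.83×10^10 − 7.89×10^9 = 1.05×10^10 K⁴.
Q = 0.888 × 5.67×10⁻⁸ × 0.0144 × 1.05×10^10 = 7.60 W.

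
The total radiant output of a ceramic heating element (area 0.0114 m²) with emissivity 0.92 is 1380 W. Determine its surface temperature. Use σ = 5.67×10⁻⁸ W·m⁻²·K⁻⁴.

T ≈ 1230 K

From P = εσAT⁴, T = (P / εσA)^(1/4) = (1380 / (0.92 × 5.67×10⁻⁸ × 0.0114))^(1/4).
T = (2.32×10^12)^(1/4) = 1230 K.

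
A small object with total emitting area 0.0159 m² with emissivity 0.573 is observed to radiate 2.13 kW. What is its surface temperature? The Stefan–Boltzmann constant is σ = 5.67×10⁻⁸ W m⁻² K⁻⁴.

T ≈ 1420 K

From P = εσAT⁴, T = (P / εσA)^(1/4) = (2130 / (0.573 × 5.67×10⁻⁸ × 0.0159))^(1/4).
T = (4.12×10^12)^(1/4) = 1420 K.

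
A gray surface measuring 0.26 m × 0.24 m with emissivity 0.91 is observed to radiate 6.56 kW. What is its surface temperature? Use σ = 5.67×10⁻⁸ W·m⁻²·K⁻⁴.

T ≈ 1190 K

A = 0.26 × 0.24 = 0.0624 m².
From P = εσAT⁴, T = (P / εσA)^(1/4) = (6560 / (0.91 × 5.67×10⁻⁸ × 0.0624))^(1/4).
T = (2.04×10^12)^(1/4) = 1190 K.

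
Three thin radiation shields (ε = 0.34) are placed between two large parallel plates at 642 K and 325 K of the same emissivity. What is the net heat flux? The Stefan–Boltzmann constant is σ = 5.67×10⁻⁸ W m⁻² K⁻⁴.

Each of the 4 gaps contributes resistance (2/ε − 1) = 2/0.34 − 1 = 4.882; total = 19.53.
q = σ(T₁⁴ − T₂⁴) / 19.53 = 5.67×10⁻⁸ × 1.59×10^11 / 19.53 = 461 W/m².

q ≈ 461 W/m²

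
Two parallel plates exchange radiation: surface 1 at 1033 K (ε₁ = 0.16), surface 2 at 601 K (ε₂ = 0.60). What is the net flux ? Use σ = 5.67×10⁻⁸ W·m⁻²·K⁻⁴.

q ≈ 8260 W/m²

For two large parallel gray plates, q = σ(T₁⁴ − T₂⁴) / (1/ε₁ + 1/ε₂ − 1).
1/ε₁ + 1/ε₂ − 1 = 1/0.16 + 1/0.60 − 1 = 6.917.
T₁⁴ − T₂⁴ = 1.14×10^12 − 1.30×10^11 = 1.01×10^12 K⁴.
q = 5.67×10⁻⁸ × 1.01×10^12 / 6.917 = 8260 W/m².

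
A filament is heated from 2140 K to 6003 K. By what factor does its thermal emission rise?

P ∝ T⁴, so the ratio is (6003/2140)⁴ = (2.805)⁴ = 61.9.

ratio ≈ 61.9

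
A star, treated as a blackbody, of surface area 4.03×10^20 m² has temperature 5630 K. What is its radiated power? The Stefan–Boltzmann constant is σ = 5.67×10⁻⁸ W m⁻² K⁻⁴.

P = σAT⁴ = 5.67×10⁻⁸ × 4.03×10^20 × (5630)⁴ = 5.67×10⁻⁸ × 4.03×10^20 × 1.00×10^15.
P = 2.30×10^28 W.

P ≈ 2.30×10^28 W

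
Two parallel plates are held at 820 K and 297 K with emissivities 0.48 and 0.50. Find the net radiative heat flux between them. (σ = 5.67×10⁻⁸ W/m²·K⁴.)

q ≈ 8170 W/m²

For two large parallel gray plates, q = σ(T₁⁴ − T₂⁴) / (1/ε₁ + 1/ε₂ − 1).
1/ε₁ + 1/ε₂ − 1 = 1/0.48 + 1/0.50 − 1 = 3.083.
T₁⁴ − T₂⁴ = 4.52×10^11 − 7.78×10^9 = 4.44×10^11 K⁴.
q = 5.67×10⁻⁸ × 4.44×10^11 / 3.083 = 8170 W/m².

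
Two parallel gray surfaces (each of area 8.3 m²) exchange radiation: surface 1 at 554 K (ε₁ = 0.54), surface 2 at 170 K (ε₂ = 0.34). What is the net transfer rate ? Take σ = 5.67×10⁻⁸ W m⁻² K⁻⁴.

For two large parallel gray plates, q = σ(T₁⁴ − T₂⁴) / (1/ε₁ + 1/ε₂ − 1).
1/ε₁ + 1/ε₂ − 1 = 1/0.54 + 1/0.34 − 1 = 3.793.
T₁⁴ − T₂⁴ = 9.42×10^10 − 8.35×10^8 = 9.34×10^10 K⁴.
q = 5.67×10⁻⁸ × 9.34×10^10 / 3.793 = 1400 W/m².
Q = q·A = 1400 × 8.3 = 11600 W.

Q ≈ 11600 W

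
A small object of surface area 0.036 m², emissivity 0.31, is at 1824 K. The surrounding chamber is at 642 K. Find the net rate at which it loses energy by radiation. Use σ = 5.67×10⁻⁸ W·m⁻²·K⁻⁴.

Q ≈ 6900 W

Q = εσA(T⁴ − T_s⁴). T⁴ − T_s⁴ = (1824)⁴ − (642)⁴ = 1.11×10^13 − 1.70×10^11 = 1.09×10^13 K⁴.
Q = 0.31 × 5.67×10⁻⁸ × 0.0360 × 1.09×10^13 = 6900 W.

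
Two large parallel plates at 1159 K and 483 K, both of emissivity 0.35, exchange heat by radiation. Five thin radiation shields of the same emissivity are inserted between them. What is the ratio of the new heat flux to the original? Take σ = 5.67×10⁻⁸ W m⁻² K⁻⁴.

With N identical shields there are N+1 = 6 gaps in series, each with the same radiative resistance, so the flux falls to 1/(N+1) of its unshielded value.

ratio ≈ 0.167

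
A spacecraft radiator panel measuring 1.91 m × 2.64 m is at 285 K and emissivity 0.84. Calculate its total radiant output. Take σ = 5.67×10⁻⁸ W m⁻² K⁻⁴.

A = 1.91 × 2.64 = 5.04 m².
P = εσAT⁴ = 0.84 × 5.67×10⁻⁸ × 5.04 × (285)⁴ = 0.84 × 5.67×10⁻⁸ × 5.04 × 6.60×10^9.
P = 1580 W.

P ≈ 1580 W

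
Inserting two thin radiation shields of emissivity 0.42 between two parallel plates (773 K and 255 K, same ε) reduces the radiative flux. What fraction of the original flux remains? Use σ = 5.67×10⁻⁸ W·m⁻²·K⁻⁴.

ratio ≈ 0.333

With N identical shields there are N+1 = 3 gaps in series, each with the same radiative resistance, so the flux falls to 1/(N+1) of its unshielded value.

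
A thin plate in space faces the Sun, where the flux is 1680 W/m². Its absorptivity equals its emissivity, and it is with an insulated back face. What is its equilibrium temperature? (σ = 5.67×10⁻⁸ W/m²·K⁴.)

Absorbed flux αS = emitted flux εσT⁴ (one radiating face); with α = ε, T = (S/σ)^(1/4).
T = (1680 / 5.67×10⁻⁸)^(1/4) = (2.96×10^10)^(1/4).
T = 415 K.

T ≈ 415 K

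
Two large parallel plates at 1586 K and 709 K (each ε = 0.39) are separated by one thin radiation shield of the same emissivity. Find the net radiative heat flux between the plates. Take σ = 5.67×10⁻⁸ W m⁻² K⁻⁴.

Each of the 2 gaps contributes resistance (2/ε − 1) = 2/0.39 − 1 = 4.128; total = 8.256.
q = σ(T₁⁴ − T₂⁴) / 8.256 = 5.67×10⁻⁸ × 6.07×10^12 / 8.256 = 41700 W/m².

q ≈ 41700 W/m²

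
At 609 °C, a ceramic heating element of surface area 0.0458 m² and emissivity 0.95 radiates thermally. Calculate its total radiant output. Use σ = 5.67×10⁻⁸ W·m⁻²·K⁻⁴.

P ≈ 1490 W

609 °C = 882 K.
Stefan–Boltzmann: P = εσAT⁴ = 0.95 × 5.67×10⁻⁸ × 0.0458 × (882)⁴ = 0.95 × 5.67×10⁻⁸ × 0.0458 × 6.05×10^11.
P = 1490 W.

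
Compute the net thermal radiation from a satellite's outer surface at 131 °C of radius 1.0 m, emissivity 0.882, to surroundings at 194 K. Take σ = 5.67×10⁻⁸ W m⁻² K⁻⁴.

Q ≈ 15900 W

A = 4πr² = 4π × (1.0)² = 12.6 m².
Convert: 131 °C = 404 K.
Q = εσA(T⁴ − T_s⁴). T⁴ − T_s⁴ = (404)⁴ − (194)⁴ = 2.66×10^10 − 1.42×10^9 = 2.52×10^10 K⁴.
Q = 0.882 × 5.67×10⁻⁸ × 12.6 × 2.52×10^10 = 15900 W.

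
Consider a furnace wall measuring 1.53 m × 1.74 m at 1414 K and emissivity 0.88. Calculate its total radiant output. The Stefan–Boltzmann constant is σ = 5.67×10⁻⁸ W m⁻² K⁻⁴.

P ≈ 5.31×10^5 W

A = 1.53 × 1.74 = 2.66 m².
P = εσAT⁴ = 0.88 × 5.67×10⁻⁸ × 2.66 × (1414)⁴ = 0.88 × 5.67×10⁻⁸ × 2.66 × 4.00×10^12.
P = 5.31×10^5 W.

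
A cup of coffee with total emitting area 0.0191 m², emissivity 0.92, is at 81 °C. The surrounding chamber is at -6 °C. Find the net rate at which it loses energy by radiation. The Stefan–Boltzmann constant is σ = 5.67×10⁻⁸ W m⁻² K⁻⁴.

Convert: 81 °C = 354 K; -6 °C = 267 K.
Q = εσA(T⁴ − T_s⁴). T⁴ − T_s⁴ = (354)⁴ − (267)⁴ = 1.57×10^10 − 5.08×10^9 = 1.06×10^10 K⁴.
Q = 0.92 × 5.67×10⁻⁸ × 0.0191 × 1.06×10^10 = 10.6 W.

Q ≈ 10.6 W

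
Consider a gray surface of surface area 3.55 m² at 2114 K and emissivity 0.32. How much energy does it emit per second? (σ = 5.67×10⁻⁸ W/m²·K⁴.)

P = εσAT⁴ = 0.32 × 5.67×10⁻⁸ × 3.55 × (2114)⁴ = 0.32 × 5.67×10⁻⁸ × 3.55 × 2.00×10^13.
P = 1.29×10^6 W.

P ≈ 1.29×10^6 W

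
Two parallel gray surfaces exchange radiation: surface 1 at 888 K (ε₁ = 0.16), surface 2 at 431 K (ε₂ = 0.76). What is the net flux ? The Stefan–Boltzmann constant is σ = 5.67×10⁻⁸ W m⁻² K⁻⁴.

q ≈ 5070 W/m²

For two large parallel gray plates, q = σ(T₁⁴ − T₂⁴) / (1/ε₁ + 1/ε₂ − 1).
1/ε₁ + 1/ε₂ − 1 = 1/0.16 + 1/0.76 − 1 = 6.566.
T₁⁴ − T₂⁴ = 6.22×10^11 − 3.45×10^10 = 5.87×10^11 K⁴.
q = 5.67×10⁻⁸ × 5.87×10^11 / 6.566 = 5070 W/m².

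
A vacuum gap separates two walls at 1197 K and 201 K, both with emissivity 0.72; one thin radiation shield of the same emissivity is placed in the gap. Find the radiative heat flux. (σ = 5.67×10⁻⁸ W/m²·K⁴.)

q ≈ 32700 W/m²

Each of the 2 gaps contributes resistance (2/ε − 1) = 2/0.72 − 1 = 1.778; total = 3.556.
q = σ(T₁⁴ − T₂⁴) / 3.556 = 5.67×10⁻⁸ × 2.05×10^12 / 3.556 = 32700 W/m².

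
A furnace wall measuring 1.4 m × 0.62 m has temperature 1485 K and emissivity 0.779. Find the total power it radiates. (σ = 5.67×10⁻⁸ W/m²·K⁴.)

P ≈ 1.86×10^5 W

A = 1.4 × 0.62 = 0.868 m².
Stefan–Boltzmann: P = εσAT⁴ = 0.779 × 5.67×10⁻⁸ × 0.868 × (1485)⁴ = 0.779 × 5.67×10⁻⁸ × 0.868 × 4.86×10^12.
P = 1.86×10^5 W.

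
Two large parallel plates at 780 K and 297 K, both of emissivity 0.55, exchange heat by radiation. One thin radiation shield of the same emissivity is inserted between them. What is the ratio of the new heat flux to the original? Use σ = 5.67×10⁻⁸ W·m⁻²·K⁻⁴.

With N identical shields there are N+1 = 2 gaps in series, each with the same radiative resistance, so the flux falls to 1/(N+1) of its unshielded value.

ratio ≈ 0.500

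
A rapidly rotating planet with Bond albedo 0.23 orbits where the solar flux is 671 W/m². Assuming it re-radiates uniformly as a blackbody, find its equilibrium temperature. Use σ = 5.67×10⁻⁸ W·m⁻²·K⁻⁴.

T ≈ 218 K

Power absorbed = (1−a)S·πR²; power emitted = 4πR²σT⁴. Equating and cancelling πR²:
T = ((1−a)S / 4σ)^(1/4) = (517 / (4 × 5.67×10⁻⁸))^(1/4) = (2.28×10^9)^(1/4).
T = 218 K.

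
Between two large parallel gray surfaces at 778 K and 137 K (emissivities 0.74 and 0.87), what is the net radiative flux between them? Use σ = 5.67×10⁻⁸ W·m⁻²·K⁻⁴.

q ≈ 13800 W/m²

For two large parallel gray plates, q = σ(T₁⁴ − T₂⁴) / (1/ε₁ + 1/ε₂ − 1).
1/ε₁ + 1/ε₂ − 1 = 1/0.74 + 1/0.87 − 1 = 1.501.
T₁⁴ − T₂⁴ = 3.66×10^11 − 3.52×10^8 = 3.66×10^11 K⁴.
q = 5.67×10⁻⁸ × 3.66×10^11 / 1.501 = 13800 W/m².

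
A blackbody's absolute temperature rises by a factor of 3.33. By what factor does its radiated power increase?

factor ≈ 123

P ∝ T⁴, so the power scales as (3.33)⁴ = 123.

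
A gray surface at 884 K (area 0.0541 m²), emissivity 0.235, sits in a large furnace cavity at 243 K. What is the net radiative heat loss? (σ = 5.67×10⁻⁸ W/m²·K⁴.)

Q = εσA(T⁴ − T_s⁴). T⁴ − T_s⁴ = (884)⁴ − (243)⁴ = 6.11×10^11 − 3.49×10^9 = 6.07×10^11 K⁴.
Q = 0.235 × 5.67×10⁻⁸ × 0.0541 × 6.07×10^11 = 438 W.

Q ≈ 438 W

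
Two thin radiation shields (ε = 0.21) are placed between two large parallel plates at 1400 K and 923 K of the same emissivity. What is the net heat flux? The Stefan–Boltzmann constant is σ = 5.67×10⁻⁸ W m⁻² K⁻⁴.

q ≈ 6910 W/m²

Each of the 3 gaps contributes resistance (2/ε − 1) = 2/0.21 − 1 = 8.524; total = 25.57.
q = σ(T₁⁴ − T₂⁴) / 25.57 = 5.67×10⁻⁸ × 3.12×10^12 / 25.57 = 6910 W/m².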